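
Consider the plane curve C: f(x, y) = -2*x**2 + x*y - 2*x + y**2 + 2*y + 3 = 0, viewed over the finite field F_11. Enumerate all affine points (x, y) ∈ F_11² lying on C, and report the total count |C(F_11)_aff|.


Affine F_11-points: {(0, 2), (0, 7), (6, 4), (6, 10), (7, 1), (8, 5), (8, 7), (9, 1), (9, 10), (10, 5)}; count = 10.

For each of the 121 pairs (x, y) ∈ F_11², evaluate f(x, y) mod 11. Record the zeros.
  x = 0: [0↦3, 1↦6, 2↦0, 3↦7, 4↦5, 5↦5, 6↦7, 7↦0, 8↦6, 9↦3, 10↦2]  zeros at y ∈ {2, 7}
  x = 1: [0↦10, 1↦3, 2↦9, 3↦6, 4↦5, 5↦6, 6↦9, 7↦3, 8↦10, 9↦8, 10↦8]  zeros at y ∈ ∅
  x = 2: [0↦2, 1↦7, 2↦3, 3↦1, 4↦1, 5↦3, 6↦7, 7↦2, 8↦10, 9↦9, 10↦10]  zeros at y ∈ ∅
  x = 3: [0↦1, 1↦7, 2↦4, 3↦3, 4↦4, 5↦7, 6↦1, 7↦8, 8↦6, 9↦6, 10↦8]  zeros at y ∈ ∅
  x = 4: [0↦7, 1↦3, 2↦1, 3↦1, 4↦3, 5↦7, 6↦2, 7↦10, 8↦9, 9↦10, 10↦2]  zeros at y ∈ ∅
  x = 5: [0↦9, 1↦6, 2↦5, 3↦6, 4↦9, 5↦3, 6↦10, 7↦8, 8↦8, 9↦10, 10↦3]  zeros at y ∈ ∅
  x = 6: [0↦7, 1↦5, 2↦5, 3↦7, 4↦0, 5↦6, 6↦3, 7↦2, 8↦3, 9↦6, 10↦0]  zeros at y ∈ {4, 10}
  x = 7: [0↦1, 1↦0, 2↦1, 3↦4, 4↦9, 5↦5, 6↦3, 7↦3, 8↦5, 9↦9, 10↦4]  zeros at y ∈ {1}
  x = 8: [0↦2, 1↦2, 2↦4, 3↦8, 4↦3, 5↦0, 6↦10, 7↦0, 8↦3, 9↦8, 10↦4]  zeros at y ∈ {5, 7}
  x = 9: [0↦10, 1↦0, 2↦3, 3↦8, 4↦4, 5↦2, 6↦2, 7↦4, 8↦8, 9↦3, 10↦0]  zeros at y ∈ {1, 10}
  x = 10: [0↦3, 1↦5, 2↦9, 3↦4, 4↦1, 5↦0, 6↦1, 7↦4, 8↦9, 9↦5, 10↦3]  zeros at y ∈ {5}
Collecting zeros: affine points = {(0, 2), (0, 7), (6, 4), (6, 10), (7, 1), (8, 5), (8, 7), (9, 1), (9, 10), (10, 5)}.
Total count |C(F_11)_aff| = 10.


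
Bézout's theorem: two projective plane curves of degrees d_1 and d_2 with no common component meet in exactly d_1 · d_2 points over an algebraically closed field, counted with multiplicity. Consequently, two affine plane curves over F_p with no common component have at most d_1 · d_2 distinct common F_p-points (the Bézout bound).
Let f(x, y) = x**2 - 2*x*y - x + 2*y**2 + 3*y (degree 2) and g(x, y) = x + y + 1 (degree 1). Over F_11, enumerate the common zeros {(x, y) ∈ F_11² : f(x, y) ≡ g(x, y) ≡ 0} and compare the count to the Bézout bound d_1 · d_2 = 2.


Common zeros: ∅; count = 0; Bézout bound = 2.

deg(f) = 2, deg(g) = 1, so Bézout bound = 2.
Scan x ∈ F_11. For each x, list the y ∈ F_11 with f(x, y) ≡ 0 and those with g(x, y) ≡ 0 (mod 11); the common zeros in that column are the intersection.
  x = 0: f ≡ 0 at y ∈ {0, 4}; g ≡ 0 at y ∈ {10}; common: ∅.
  x = 1: f ≡ 0 at y ∈ {0, 5}; g ≡ 0 at y ∈ {9}; common: ∅.
  x = 2: f ≡ 0 at y ∈ ∅; g ≡ 0 at y ∈ {8}; common: ∅.
  x = 3: f ≡ 0 at y ∈ {8, 10}; g ≡ 0 at y ∈ {7}; common: ∅.
  x = 4: f ≡ 0 at y ∈ ∅; g ≡ 0 at y ∈ {6}; common: ∅.
  x = 5: f ≡ 0 at y ∈ ∅; g ≡ 0 at y ∈ {5}; common: ∅.
  x = 6: f ≡ 0 at y ∈ ∅; g ≡ 0 at y ∈ {4}; common: ∅.
  x = 7: f ≡ 0 at y ∈ {1, 10}; g ≡ 0 at y ∈ {3}; common: ∅.
  x = 8: f ≡ 0 at y ∈ ∅; g ≡ 0 at y ∈ {2}; common: ∅.
  x = 9: f ≡ 0 at y ∈ {4, 9}; g ≡ 0 at y ∈ {1}; common: ∅.
  x = 10: f ≡ 0 at y ∈ {5, 9}; g ≡ 0 at y ∈ {0}; common: ∅.
Collecting: common zeros = ∅, so the count is 0.
Comparison with the Bézout bound: 0 ≤ 2 = deg(f)·deg(g), as expected for curves with no common component (the affine F_11-count falls short of the bound because intersections may lie at infinity, over extension fields, or carry multiplicity).


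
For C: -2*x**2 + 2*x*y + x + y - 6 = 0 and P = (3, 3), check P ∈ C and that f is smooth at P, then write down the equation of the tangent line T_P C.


Tangent line at P: -5*x + 7*y - 6 = 0.

Step 1: f(3, 3) = 0, so P lies on C.
Step 2: partial derivatives
  f_x(x, y) = -4*x + 2*y + 1, f_y(x, y) = 2*x + 1.
  f_x(P) = -5, f_y(P) = 7 (gradient nonzero, so P is smooth).
Step 3: tangent line at P: -5·(x − 3) + 7·(y − 3) = 0.
Expanding: -5*x + 7*y - 6 = 0.


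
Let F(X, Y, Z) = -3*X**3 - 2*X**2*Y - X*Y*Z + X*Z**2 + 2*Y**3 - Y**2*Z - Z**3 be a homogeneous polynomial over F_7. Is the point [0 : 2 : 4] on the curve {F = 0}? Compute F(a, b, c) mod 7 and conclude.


F(0,2,4) ≡ 6 (mod 7); P is NOT on the curve.

Evaluate F(0, 2, 4) term-by-term (mod 7).
  -3*X**3 ↦ -3·0·1·1 = 0
  -2*X**2*Y ↦ -2·0·2·1 = 0
  -X*Y*Z ↦ -1·0·2·4 = 0
  X*Z**2 ↦ 1·0·1·16 = 0
  2*Y**3 ↦ 2·1·8·1 = 16
  -Y**2*Z ↦ -1·1·4·4 = -16
  -Z**3 ↦ -1·1·1·64 = -64
Sum: F(0, 2, 4) = (0) + (0) + (0) + (0) + (16) + (-16) + (-64) = -64.
Reducing mod 7: -64 ≡ 6 (mod 7).
Since F(a, b, c) ≡ 6 ≠ 0 (mod 7), P does NOT lie on the curve.


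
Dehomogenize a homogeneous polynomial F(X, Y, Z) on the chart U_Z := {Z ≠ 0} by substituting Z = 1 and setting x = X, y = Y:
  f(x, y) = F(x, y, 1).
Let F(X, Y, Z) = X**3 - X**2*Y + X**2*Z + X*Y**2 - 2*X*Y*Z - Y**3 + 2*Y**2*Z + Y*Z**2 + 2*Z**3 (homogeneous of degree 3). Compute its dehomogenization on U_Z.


f(x, y) = x**3 - x**2*y + x**2 + x*y**2 - 2*x*y - y**3 + 2*y**2 + y + 2

On U_Z we set Z = 1. Each monomial c·X^i·Y^j·Z^k in F becomes c·x^i·y^j·1^k = c·x^i·y^j.
Substituting Z = 1: F(X, Y, 1) = x**3 - x**2*y + x**2 + x*y**2 - 2*x*y - y**3 + 2*y**2 + y + 2.
Note: deg(f) ≤ deg(F) = 3; strict inequality happens when F is divisible by Z (lost terms).


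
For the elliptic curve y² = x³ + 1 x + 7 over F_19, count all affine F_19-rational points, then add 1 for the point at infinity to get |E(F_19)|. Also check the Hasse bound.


Affine points = {(0, 8), (0, 11), (1, 3), (1, 16), (2, 6), (2, 13), (5, 2), (5, 17), (6, 1), (6, 18), (9, 2), (9, 17), (11, 0), (17, 4), (17, 15), (18, 9), (18, 10)}; affine count = 17; |E(F_19)| = 18.

Discriminant check: Δ ∝ 4a³ + 27b² = 4·1³ + 27·7² = 4·1 + 27·49 ≡ 16 (mod 19). Nonzero ⇒ E is nonsingular.
For each x ∈ F_19, compute rhs = x³ + 1·x + 7 mod 19, then count y ∈ F_19 with y² ≡ rhs.
  x = 0: rhs = 7, matching y values: 8, 11 (2 points).
  x = 1: rhs = 9, matching y values: 3, 16 (2 points).
  x = 2: rhs = 17, matching y values: 6, 13 (2 points).
  x = 3: rhs = 18, matching y values: none (0 points).
  x = 4: rhs = 18, matching y values: none (0 points).
  x = 5: rhs = 4, matching y values: 2, 17 (2 points).
  x = 6: rhs = 1, matching y values: 1, 18 (2 points).
  x = 7: rhs = 15, matching y values: none (0 points).
  x = 8: rhs = 14, matching y values: none (0 points).
  x = 9: rhs = 4, matching y values: 2, 17 (2 points).
  x = 10: rhs = 10, matching y values: none (0 points).
  x = 11: rhs = 0, matching y values: 0 (1 points).
  x = 12: rhs = 18, matching y values: none (0 points).
  x = 13: rhs = 13, matching y values: none (0 points).
  x = 14: rhs = 10, matching y values: none (0 points).
  x = 15: rhs = 15, matching y values: none (0 points).
  x = 16: rhs = 15, matching y values: none (0 points).
  x = 17: rhs = 16, matching y values: 4, 15 (2 points).
  x = 18: rhs = 5, matching y values: 9, 10 (2 points).
Total affine count: 17.
Full point count |E(F_19)| = 17 + 1 = 18.
Hasse bound: |18 − (19+1)| = |-2| = 2 ≤ 2√19 ≈ 8.7178 ✓.


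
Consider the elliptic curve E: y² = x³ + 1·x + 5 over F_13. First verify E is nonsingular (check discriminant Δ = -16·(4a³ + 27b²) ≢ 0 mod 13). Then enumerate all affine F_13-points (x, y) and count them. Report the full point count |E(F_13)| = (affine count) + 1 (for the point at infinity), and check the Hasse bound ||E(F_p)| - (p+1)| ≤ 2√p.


Affine points = {(3, 3), (3, 10), (7, 2), (7, 11), (10, 1), (10, 12), (12, 4), (12, 9)}; affine count = 8; |E(F_13)| = 9.

Discriminant check: Δ ∝ 4a³ + 27b² = 4·1³ + 27·5² = 4·1 + 27·25 ≡ 3 (mod 13). Nonzero ⇒ E is nonsingular.
For each x ∈ F_13, compute rhs = x³ + 1·x + 5 mod 13, then count y ∈ F_13 with y² ≡ rhs.
  x = 0: rhs = 5, matching y values: none (0 points).
  x = 1: rhs = 7, matching y values: none (0 points).
  x = 2: rhs = 2, matching y values: none (0 points).
  x = 3: rhs = 9, matching y values: 3, 10 (2 points).
  x = 4: rhs = 8, matching y values: none (0 points).
  x = 5: rhs = 5, matching y values: none (0 points).
  x = 6: rhs = 6, matching y values: none (0 points).
  x = 7: rhs = 4, matching y values: 2, 11 (2 points).
  x = 8: rhs = 5, matching y values: none (0 points).
  x = 9: rhs = 2, matching y values: none (0 points).
  x = 10: rhs = 1, matching y values: 1, 12 (2 points).
  x = 11: rhs = 8, matching y values: none (0 points).
  x = 12: rhs = 3, matching y values: 4, 9 (2 points).
Total affine count: 8.
Full point count |E(F_13)| = 8 + 1 = 9.
Hasse bound: |9 − (13+1)| = |-5| = 5 ≤ 2√13 ≈ 7.2111 ✓.


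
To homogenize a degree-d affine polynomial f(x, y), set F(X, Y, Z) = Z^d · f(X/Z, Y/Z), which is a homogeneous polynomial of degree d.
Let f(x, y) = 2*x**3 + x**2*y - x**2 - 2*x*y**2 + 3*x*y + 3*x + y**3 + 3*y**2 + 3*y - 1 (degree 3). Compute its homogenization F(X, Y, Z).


F(X, Y, Z) = 2*X**3 + X**2*Y - X**2*Z - 2*X*Y**2 + 3*X*Y*Z + 3*X*Z**2 + Y**3 + 3*Y**2*Z + 3*Y*Z**2 - Z**3

deg(f) = 3.
Substitute x = X/Z, y = Y/Z into f, then multiply by Z^3.
  monomial 2·x^3·y^0 ↦ 2·X^3·Y^0·Z^0.
  monomial 1·x^2·y^1 ↦ 1·X^2·Y^1·Z^0.
  monomial -1·x^2·y^0 ↦ -1·X^2·Y^0·Z^1.
  monomial -2·x^1·y^2 ↦ -2·X^1·Y^2·Z^0.
  monomial 3·x^1·y^1 ↦ 3·X^1·Y^1·Z^1.
  monomial 3·x^1·y^0 ↦ 3·X^1·Y^0·Z^2.
  monomial 1·x^0·y^3 ↦ 1·X^0·Y^3·Z^0.
  monomial 3·x^0·y^2 ↦ 3·X^0·Y^2·Z^1.
  monomial 3·x^0·y^1 ↦ 3·X^0·Y^1·Z^2.
  monomial -1·x^0·y^0 ↦ -1·X^0·Y^0·Z^3.
Collecting: F(X, Y, Z) = 2*X**3 + X**2*Y - X**2*Z - 2*X*Y**2 + 3*X*Y*Z + 3*X*Z**2 + Y**3 + 3*Y**2*Z + 3*Y*Z**2 - Z**3.


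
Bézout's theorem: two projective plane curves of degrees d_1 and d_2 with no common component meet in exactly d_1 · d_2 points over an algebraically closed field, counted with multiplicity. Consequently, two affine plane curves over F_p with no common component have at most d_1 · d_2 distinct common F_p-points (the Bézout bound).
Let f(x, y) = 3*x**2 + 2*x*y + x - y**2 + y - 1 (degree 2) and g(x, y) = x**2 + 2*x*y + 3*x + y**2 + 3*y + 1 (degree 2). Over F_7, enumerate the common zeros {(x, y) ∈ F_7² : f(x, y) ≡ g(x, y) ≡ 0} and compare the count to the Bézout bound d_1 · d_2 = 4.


Common zeros: ∅; count = 0; Bézout bound = 4.

deg(f) = 2, deg(g) = 2, so Bézout bound = 4.
Scan x ∈ F_7. For each x, list the y ∈ F_7 with f(x, y) ≡ 0 and those with g(x, y) ≡ 0 (mod 7); the common zeros in that column are the intersection.
  x = 0: f ≡ 0 at y ∈ {3, 5}; g ≡ 0 at y ∈ ∅; common: ∅.
  x = 1: f ≡ 0 at y ∈ {5}; g ≡ 0 at y ∈ ∅; common: ∅.
  x = 2: f ≡ 0 at y ∈ {6}; g ≡ 0 at y ∈ ∅; common: ∅.
  x = 3: f ≡ 0 at y ∈ {1, 6}; g ≡ 0 at y ∈ ∅; common: ∅.
  x = 4: f ≡ 0 at y ∈ ∅; g ≡ 0 at y ∈ ∅; common: ∅.
  x = 5: f ≡ 0 at y ∈ ∅; g ≡ 0 at y ∈ ∅; common: ∅.
  x = 6: f ≡ 0 at y ∈ ∅; g ≡ 0 at y ∈ ∅; common: ∅.
Collecting: common zeros = ∅, so the count is 0.
Comparison with the Bézout bound: 0 ≤ 4 = deg(f)·deg(g), as expected for curves with no common component (the affine F_7-count falls short of the bound because intersections may lie at infinity, over extension fields, or carry multiplicity).


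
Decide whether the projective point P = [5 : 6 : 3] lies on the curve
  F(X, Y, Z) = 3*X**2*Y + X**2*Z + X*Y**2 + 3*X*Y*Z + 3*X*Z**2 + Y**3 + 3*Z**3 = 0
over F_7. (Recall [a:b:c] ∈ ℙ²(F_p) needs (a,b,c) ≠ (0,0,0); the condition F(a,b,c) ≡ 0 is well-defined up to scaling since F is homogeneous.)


F(5,6,3) ≡ 0 (mod 7); P is on the curve.

Evaluate F(5, 6, 3) term-by-term (mod 7).
  3*X**2*Y ↦ 3·25·6·1 = 450
  X**2*Z ↦ 1·25·1·3 = 75
  X*Y**2 ↦ 1·5·36·1 = 180
  3*X*Y*Z ↦ 3·5·6·3 = 270
  3*X*Z**2 ↦ 3·5·1·9 = 135
  Y**3 ↦ 1·1·216·1 = 216
  3*Z**3 ↦ 3·1·1·27 = 81
Sum: F(5, 6, 3) = (450) + (75) + (180) + (270) + (135) + (216) + (81) = 1407.
Reducing mod 7: 1407 ≡ 0 (mod 7).
Since F(a, b, c) ≡ 0 (mod 7), P lies on the curve.


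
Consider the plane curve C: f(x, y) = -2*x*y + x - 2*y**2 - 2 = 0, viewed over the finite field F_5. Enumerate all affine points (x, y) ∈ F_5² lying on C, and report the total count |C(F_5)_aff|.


Affine F_5-points: {(0, 2), (0, 3), (1, 1), (1, 3), (2, 0), (2, 3), (3, 3), (3, 4), (4, 3)}; count = 9.

For each of the 25 pairs (x, y) ∈ F_5², evaluate f(x, y) mod 5. Record the zeros.
  x = 0: [0↦3, 1↦1, 2↦0, 3↦0, 4↦1]  zeros at y ∈ {2, 3}
  x = 1: [0↦4, 1↦0, 2↦2, 3↦0, 4↦4]  zeros at y ∈ {1, 3}
  x = 2: [0↦0, 1↦4, 2↦4, 3↦0, 4↦2]  zeros at y ∈ {0, 3}
  x = 3: [0↦1, 1↦3, 2↦1, 3↦0, 4↦0]  zeros at y ∈ {3, 4}
  x = 4: [0↦2, 1↦2, 2↦3, 3↦0, 4↦3]  zeros at y ∈ {3}
Collecting zeros: affine points = {(0, 2), (0, 3), (1, 1), (1, 3), (2, 0), (2, 3), (3, 3), (3, 4), (4, 3)}.
Total count |C(F_5)_aff| = 9.


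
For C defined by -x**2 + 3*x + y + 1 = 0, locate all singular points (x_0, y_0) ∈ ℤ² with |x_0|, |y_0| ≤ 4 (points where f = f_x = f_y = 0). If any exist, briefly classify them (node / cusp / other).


No singular points in the scanned grid; C is smooth there.

Compute partial derivatives:
  f_x = 3 - 2*x.
  f_y = 1.
f_y = 1 is a nonzero constant, so f_y never vanishes: no point (x, y) can satisfy f = f_x = f_y = 0. In particular no (x, y) ∈ {−4, ..., 4}² is singular; the curve is smooth.


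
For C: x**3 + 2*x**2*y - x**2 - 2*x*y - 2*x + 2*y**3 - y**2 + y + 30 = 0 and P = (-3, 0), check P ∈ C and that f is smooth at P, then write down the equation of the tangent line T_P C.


Tangent line at P: 31*x + 25*y + 93 = 0.

Step 1: f(-3, 0) = 0, so P lies on C.
Step 2: partial derivatives
  f_x(x, y) = 3*x**2 + 4*x*y - 2*x - 2*y - 2, f_y(x, y) = 2*x**2 - 2*x + 6*y**2 - 2*y + 1.
  f_x(P) = 31, f_y(P) = 25 (gradient nonzero, so P is smooth).
Step 3: tangent line at P: 31·(x − -3) + 25·(y − 0) = 0.
Expanding: 31*x + 25*y + 93 = 0.


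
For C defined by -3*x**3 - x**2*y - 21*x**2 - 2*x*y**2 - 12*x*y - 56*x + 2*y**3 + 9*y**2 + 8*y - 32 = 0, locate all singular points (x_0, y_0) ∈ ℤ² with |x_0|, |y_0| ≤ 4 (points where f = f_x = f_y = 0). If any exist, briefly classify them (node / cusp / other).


Singular points: {(-2, -2)}; classification: node.

Compute partial derivatives:
  f_x = -9*x**2 - 2*x*y - 42*x - 2*y**2 - 12*y - 56.
  f_y = -x**2 - 4*x*y - 12*x + 6*y**2 + 18*y + 8.
Scan x_0 ∈ {−4, ..., 4}. For each x_0, f_y(x_0, y) is a polynomial in y; find its integer roots y ∈ {−4, ..., 4}, then test f_x and f at those candidates.
  x = -4: f_y(-4, y) = 6*y**2 + 34*y + 40; vanishes at y ∈ {-4}. (-4, -4): f_x = -48 ≠ 0.
  x = -3: f_y(-3, y) = 6*y**2 + 30*y + 35; no integer root y with |y| ≤ 4.
  x = -2: f_y(-2, y) = 6*y**2 + 26*y + 28; vanishes at y ∈ {-2}. (-2, -2): f_x = 0, f = 0 — SINGULAR.
  x = -1: f_y(-1, y) = 6*y**2 + 22*y + 19; no integer root y with |y| ≤ 4.
  x = 0: f_y(0, y) = 6*y**2 + 18*y + 8; no integer root y with |y| ≤ 4.
  x = 1: f_y(1, y) = 6*y**2 + 14*y - 5; no integer root y with |y| ≤ 4.
  x = 2: f_y(2, y) = 6*y**2 + 10*y - 20; no integer root y with |y| ≤ 4.
  x = 3: f_y(3, y) = 6*y**2 + 6*y - 37; no integer root y with |y| ≤ 4.
  x = 4: f_y(4, y) = 6*y**2 + 2*y - 56; no integer root y with |y| ≤ 4.
Only singular point on the grid: (-2, -2).
Classify: substitute x = -2 + u, y = -2 + v and expand: f = -3*u**3 - u**2*v - u**2 - 2*u*v**2 + 2*v**3 + v**2.
No constant or linear terms (consistent with a singular point). Quadratic part: -u**2 + v**2. Cubic part: -3*u**3 - u**2*v - 2*u*v**2 + 2*v**3.
The quadratic part v**2 - u**2 = (v − u)(v + u) splits into two distinct linear factors, so there are two distinct tangent lines y − -2 = ±(x − -2) — this is a node (ordinary double point).
Classification: node.


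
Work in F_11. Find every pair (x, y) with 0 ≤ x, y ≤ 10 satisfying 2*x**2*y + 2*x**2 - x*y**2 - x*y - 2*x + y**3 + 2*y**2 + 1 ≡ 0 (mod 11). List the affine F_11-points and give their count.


Affine F_11-points: {(0, 5), (1, 10), (3, 4), (5, 3), (8, 4), (10, 5)}; count = 6.

For each of the 121 pairs (x, y) ∈ F_11², evaluate f(x, y) mod 11. Record the zeros.
  x = 0: [0↦1, 1↦4, 2↦6, 3↦2, 4↦9, 5↦0, 6↦3, 7↦2, 8↦3, 9↦1, 10↦2]  zeros at y ∈ {5}
  x = 1: [0↦1, 1↦4, 2↦4, 3↦7, 4↦8, 5↦2, 6↦6, 7↦4, 8↦2, 9↦6, 10↦0]  zeros at y ∈ {10}
  x = 2: [0↦5, 1↦1, 2↦3, 3↦6, 4↦5, 5↦6, 6↦4, 7↦5, 8↦4, 9↦7, 10↦9]  zeros at y ∈ ∅
  x = 3: [0↦2, 1↦6, 2↦3, 3↦10, 4↦0, 5↦1, 6↦8, 7↦5, 8↦9, 9↦4, 10↦7]  zeros at y ∈ {4}
  x = 4: [0↦3, 1↦8, 2↦4, 3↦8, 4↦4, 5↦9, 6↦7, 7↦4, 8↦6, 9↦8, 10↦5]  zeros at y ∈ ∅
  x = 5: [0↦8, 1↦7, 2↦6, 3↦0, 4↦6, 5↦8, 6↦1, 7↦2, 8↦6, 9↦8, 10↦3]  zeros at y ∈ {3}
  x = 6: [0↦6, 1↦3, 2↦9, 3↦8, 4↦6, 5↦9, 6↦1, 7↦10, 8↦9, 9↦4, 10↦1]  zeros at y ∈ ∅
  x = 7: [0↦8, 1↦7, 2↦2, 3↦10, 4↦4, 5↦1, 6↦7, 7↦6, 8↦4, 9↦7, 10↦10]  zeros at y ∈ ∅
  x = 8: [0↦3, 1↦8, 2↦7, 3↦6, 4↦0, 5↦6, 6↦8, 7↦1, 8↦2, 9↦6, 10↦8]  zeros at y ∈ {4}
  x = 9: [0↦2, 1↦6, 2↦2, 3↦7, 4↦5, 5↦2, 6↦4, 7↦6, 8↦3, 9↦1, 10↦6]  zeros at y ∈ ∅
  x = 10: [0↦5, 1↦1, 2↦9, 3↦2, 4↦8, 5↦0, 6↦6, 7↦10, 8↦7, 9↦3, 10↦4]  zeros at y ∈ {5}
Collecting zeros: affine points = {(0, 5), (1, 10), (3, 4), (5, 3), (8, 4), (10, 5)}.
Total count |C(F_11)_aff| = 6.


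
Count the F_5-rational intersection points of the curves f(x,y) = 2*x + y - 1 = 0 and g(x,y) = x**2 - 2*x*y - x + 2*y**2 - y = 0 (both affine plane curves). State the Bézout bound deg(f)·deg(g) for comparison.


Common zeros: {(1, 4), (2, 2)}; count = 2; Bézout bound = 2.

deg(f) = 1, deg(g) = 2, so Bézout bound = 2.
Scan x ∈ F_5. For each x, list the y ∈ F_5 with f(x, y) ≡ 0 and those with g(x, y) ≡ 0 (mod 5); the common zeros in that column are the intersection.
  x = 0: f ≡ 0 at y ∈ {1}; g ≡ 0 at y ∈ {0, 3}; common: ∅.
  x = 1: f ≡ 0 at y ∈ {4}; g ≡ 0 at y ∈ {0, 4}; common: {4}.
  x = 2: f ≡ 0 at y ∈ {2}; g ≡ 0 at y ∈ {2, 3}; common: {2}.
  x = 3: f ≡ 0 at y ∈ {0}; g ≡ 0 at y ∈ {2, 4}; common: ∅.
  x = 4: f ≡ 0 at y ∈ {3}; g ≡ 0 at y ∈ {1}; common: ∅.
Collecting: common zeros = {(1, 4), (2, 2)}, so the count is 2.
Comparison with the Bézout bound: 2 ≤ 2 = deg(f)·deg(g), as expected for curves with no common component (the bound is attained).


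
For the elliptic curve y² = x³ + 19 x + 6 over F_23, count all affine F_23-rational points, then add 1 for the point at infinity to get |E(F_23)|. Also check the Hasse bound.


Affine points = {(0, 11), (0, 12), (1, 7), (1, 16), (2, 11), (2, 12), (4, 10), (4, 13), (8, 7), (8, 16), (9, 3), (9, 20), (10, 0), (13, 9), (13, 14), (14, 7), (14, 16), (15, 3), (15, 20), (16, 6), (16, 17), (18, 4), (18, 19), (19, 2), (19, 21), (21, 11), (21, 12), (22, 3), (22, 20)}; affine count = 29; |E(F_23)| = 30.

Discriminant check: Δ ∝ 4a³ + 27b² = 4·19³ + 27·6² = 4·6859 + 27·36 ≡ 3 (mod 23). Nonzero ⇒ E is nonsingular.
For each x ∈ F_23, compute rhs = x³ + 19·x + 6 mod 23, then count y ∈ F_23 with y² ≡ rhs.
  x = 0: rhs = 6, matching y values: 11, 12 (2 points).
  x = 1: rhs = 3, matching y values: 7, 16 (2 points).
  x = 2: rhs = 6, matching y values: 11, 12 (2 points).
  x = 3: rhs = 21, matching y values: none (0 points).
  x = 4: rhs = 8, matching y values: 10, 13 (2 points).
  x = 5: rhs = 19, matching y values: none (0 points).
  x = 6: rhs = 14, matching y values: none (0 points).
  x = 7: rhs = 22, matching y values: none (0 points).
  x = 8: rhs = 3, matching y values: 7, 16 (2 points).
  x = 9: rhs = 9, matching y values: 3, 20 (2 points).
  x = 10: rhs = 0, matching y values: 0 (1 points).
  x = 11: rhs = 5, matching y values: none (0 points).
  x = 12: rhs = 7, matching y values: none (0 points).
  x = 13: rhs = 12, matching y values: 9, 14 (2 points).
  x = 14: rhs = 3, matching y values: 7, 16 (2 points).
  x = 15: rhs = 9, matching y values: 3, 20 (2 points).
  x = 16: rhs = 13, matching y values: 6, 17 (2 points).
  x = 17: rhs = 21, matching y values: none (0 points).
  x = 18: rhs = 16, matching y values: 4, 19 (2 points).
  x = 19: rhs = 4, matching y values: 2, 21 (2 points).
  x = 20: rhs = 14, matching y values: none (0 points).
  x = 21: rhs = 6, matching y values: 11, 12 (2 points).
  x = 22: rhs = 9, matching y values: 3, 20 (2 points).
Total affine count: 29.
Full point count |E(F_23)| = 29 + 1 = 30.
Hasse bound: |30 − (23+1)| = |6| = 6 ≤ 2√23 ≈ 9.5917 ✓.


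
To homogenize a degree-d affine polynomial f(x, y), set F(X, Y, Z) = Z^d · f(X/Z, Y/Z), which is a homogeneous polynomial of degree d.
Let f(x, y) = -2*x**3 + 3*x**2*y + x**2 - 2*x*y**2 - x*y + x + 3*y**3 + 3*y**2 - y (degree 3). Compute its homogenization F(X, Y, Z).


F(X, Y, Z) = -2*X**3 + 3*X**2*Y + X**2*Z - 2*X*Y**2 - X*Y*Z + X*Z**2 + 3*Y**3 + 3*Y**2*Z - Y*Z**2

deg(f) = 3.
Substitute x = X/Z, y = Y/Z into f, then multiply by Z^3.
  monomial -2·x^3·y^0 ↦ -2·X^3·Y^0·Z^0.
  monomial 3·x^2·y^1 ↦ 3·X^2·Y^1·Z^0.
  monomial 1·x^2·y^0 ↦ 1·X^2·Y^0·Z^1.
  monomial -2·x^1·y^2 ↦ -2·X^1·Y^2·Z^0.
  monomial -1·x^1·y^1 ↦ -1·X^1·Y^1·Z^1.
  monomial 1·x^1·y^0 ↦ 1·X^1·Y^0·Z^2.
  monomial 3·x^0·y^3 ↦ 3·X^0·Y^3·Z^0.
  monomial 3·x^0·y^2 ↦ 3·X^0·Y^2·Z^1.
  monomial -1·x^0·y^1 ↦ -1·X^0·Y^1·Z^2.
Collecting: F(X, Y, Z) = -2*X**3 + 3*X**2*Y + X**2*Z - 2*X*Y**2 - X*Y*Z + X*Z**2 + 3*Y**3 + 3*Y**2*Z - Y*Z**2.


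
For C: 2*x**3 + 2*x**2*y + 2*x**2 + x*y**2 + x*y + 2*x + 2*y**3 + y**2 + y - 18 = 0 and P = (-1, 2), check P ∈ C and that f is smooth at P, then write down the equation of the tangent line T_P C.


Tangent line at P: 2*x + 26*y - 50 = 0.

Step 1: f(-1, 2) = 0, so P lies on C.
Step 2: partial derivatives
  f_x(x, y) = 6*x**2 + 4*x*y + 4*x + y**2 + y + 2, f_y(x, y) = 2*x**2 + 2*x*y + x + 6*y**2 + 2*y + 1.
  f_x(P) = 2, f_y(P) = 26 (gradient nonzero, so P is smooth).
Step 3: tangent line at P: 2·(x − -1) + 26·(y − 2) = 0.
Expanding: 2*x + 26*y - 50 = 0.


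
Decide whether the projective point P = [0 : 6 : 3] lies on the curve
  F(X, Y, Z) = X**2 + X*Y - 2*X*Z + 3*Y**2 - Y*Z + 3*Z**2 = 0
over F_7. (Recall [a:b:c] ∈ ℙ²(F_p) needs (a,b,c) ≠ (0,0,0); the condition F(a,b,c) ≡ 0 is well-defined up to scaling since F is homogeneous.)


F(0,6,3) ≡ 5 (mod 7); P is NOT on the curve.

Evaluate F(0, 6, 3) term-by-term (mod 7).
  X**2 ↦ 1·0·1·1 = 0
  X*Y ↦ 1·0·6·1 = 0
  -2*X*Z ↦ -2·0·1·3 = 0
  3*Y**2 ↦ 3·1·36·1 = 108
  -Y*Z ↦ -1·1·6·3 = -18
  3*Z**2 ↦ 3·1·1·9 = 27
Sum: F(0, 6, 3) = (0) + (0) + (0) + (108) + (-18) + (27) = 117.
Reducing mod 7: 117 ≡ 5 (mod 7).
Since F(a, b, c) ≡ 5 ≠ 0 (mod 7), P does NOT lie on the curve.


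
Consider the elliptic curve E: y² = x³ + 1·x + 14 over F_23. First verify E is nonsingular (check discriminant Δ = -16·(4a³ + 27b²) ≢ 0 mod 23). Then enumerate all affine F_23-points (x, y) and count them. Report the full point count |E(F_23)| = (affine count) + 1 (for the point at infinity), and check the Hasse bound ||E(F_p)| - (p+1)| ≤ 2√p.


Affine points = {(1, 4), (1, 19), (2, 1), (2, 22), (4, 6), (4, 17), (5, 11), (5, 12), (6, 11), (6, 12), (9, 4), (9, 19), (10, 9), (10, 14), (12, 11), (12, 12), (13, 4), (13, 19), (14, 9), (14, 14), (15, 0), (16, 3), (16, 20), (21, 2), (21, 21), (22, 9), (22, 14)}; affine count = 27; |E(F_23)| = 28.

Discriminant check: Δ ∝ 4a³ + 27b² = 4·1³ + 27·14² = 4·1 + 27·196 ≡ 6 (mod 23). Nonzero ⇒ E is nonsingular.
For each x ∈ F_23, compute rhs = x³ + 1·x + 14 mod 23, then count y ∈ F_23 with y² ≡ rhs.
  x = 0: rhs = 14, matching y values: none (0 points).
  x = 1: rhs = 16, matching y values: 4, 19 (2 points).
  x = 2: rhs = 1, matching y values: 1, 22 (2 points).
  x = 3: rhs = 21, matching y values: none (0 points).
  x = 4: rhs = 13, matching y values: 6, 17 (2 points).
  x = 5: rhs = 6, matching y values: 11, 12 (2 points).
  x = 6: rhs = 6, matching y values: 11, 12 (2 points).
  x = 7: rhs = 19, matching y values: none (0 points).
  x = 8: rhs = 5, matching y values: none (0 points).
  x = 9: rhs = 16, matching y values: 4, 19 (2 points).
  x = 10: rhs = 12, matching y values: 9, 14 (2 points).
  x = 11: rhs = 22, matching y values: none (0 points).
  x = 12: rhs = 6, matching y values: 11, 12 (2 points).
  x = 13: rhs = 16, matching y values: 4, 19 (2 points).
  x = 14: rhs = 12, matching y values: 9, 14 (2 points).
  x = 15: rhs = 0, matching y values: 0 (1 points).
  x = 16: rhs = 9, matching y values: 3, 20 (2 points).
  x = 17: rhs = 22, matching y values: none (0 points).
  x = 18: rhs = 22, matching y values: none (0 points).
  x = 19: rhs = 15, matching y values: none (0 points).
  x = 20: rhs = 7, matching y values: none (0 points).
  x = 21: rhs = 4, matching y values: 2, 21 (2 points).
  x = 22: rhs = 12, matching y values: 9, 14 (2 points).
Total affine count: 27.
Full point count |E(F_23)| = 27 + 1 = 28.
Hasse bound: |28 − (23+1)| = |4| = 4 ≤ 2√23 ≈ 9.5917 ✓.


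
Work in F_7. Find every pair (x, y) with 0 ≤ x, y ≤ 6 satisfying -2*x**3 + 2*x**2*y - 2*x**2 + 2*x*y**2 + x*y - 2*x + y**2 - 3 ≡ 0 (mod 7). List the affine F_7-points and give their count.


Affine F_7-points: {(4, 1), (4, 2), (5, 3), (5, 6), (6, 3), (6, 5)}; count = 6.

For each of the 49 pairs (x, y) ∈ F_7², evaluate f(x, y) mod 7. Record the zeros.
  x = 0: [0↦4, 1↦5, 2↦1, 3↦6, 4↦6, 5↦1, 6↦5]  zeros at y ∈ ∅
  x = 1: [0↦5, 1↦4, 2↦2, 3↦6, 4↦2, 5↦4, 6↦5]  zeros at y ∈ ∅
  x = 2: [0↦4, 1↦5, 2↦2, 3↦2, 4↦5, 5↦4, 6↦6]  zeros at y ∈ ∅
  x = 3: [0↦3, 1↦3, 2↦3, 3↦3, 4↦3, 5↦3, 6↦3]  zeros at y ∈ ∅
  x = 4: [0↦4, 1↦0, 2↦0, 3↦4, 4↦5, 5↦3, 6↦5]  zeros at y ∈ {1, 2}
  x = 5: [0↦2, 1↦5, 2↦2, 3↦0, 4↦6, 5↦6, 6↦0]  zeros at y ∈ {3, 6}
  x = 6: [0↦6, 1↦6, 2↦4, 3↦0, 4↦1, 5↦0, 6↦4]  zeros at y ∈ {3, 5}
Collecting zeros: affine points = {(4, 1), (4, 2), (5, 3), (5, 6), (6, 3), (6, 5)}.
Total count |C(F_7)_aff| = 6.


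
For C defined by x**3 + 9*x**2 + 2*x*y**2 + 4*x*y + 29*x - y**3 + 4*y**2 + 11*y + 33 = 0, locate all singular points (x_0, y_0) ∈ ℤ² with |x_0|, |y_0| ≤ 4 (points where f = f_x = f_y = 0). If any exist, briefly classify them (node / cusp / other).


Singular points: {(-3, -1)}; classification: cusp.

Compute partial derivatives:
  f_x = 3*x**2 + 18*x + 2*y**2 + 4*y + 29.
  f_y = 4*x*y + 4*x - 3*y**2 + 8*y + 11.
Scan x_0 ∈ {−4, ..., 4}. For each x_0, f_y(x_0, y) is a polynomial in y; find its integer roots y ∈ {−4, ..., 4}, then test f_x and f at those candidates.
  x = -4: f_y(-4, y) = -3*y**2 - 8*y - 5; vanishes at y ∈ {-1}. (-4, -1): f_x = 3 ≠ 0.
  x = -3: f_y(-3, y) = -3*y**2 - 4*y - 1; vanishes at y ∈ {-1}. (-3, -1): f_x = 0, f = 0 — SINGULAR.
  x = -2: f_y(-2, y) = 3 - 3*y**2; vanishes at y ∈ {-1, 1}. (-2, -1): f_x = 3 ≠ 0; (-2, 1): f_x = 11 ≠ 0.
  x = -1: f_y(-1, y) = -3*y**2 + 4*y + 7; vanishes at y ∈ {-1}. (-1, -1): f_x = 12 ≠ 0.
  x = 0: f_y(0, y) = -3*y**2 + 8*y + 11; vanishes at y ∈ {-1}. (0, -1): f_x = 27 ≠ 0.
  x = 1: f_y(1, y) = -3*y**2 + 12*y + 15; vanishes at y ∈ {-1}. (1, -1): f_x = 48 ≠ 0.
  x = 2: f_y(2, y) = -3*y**2 + 16*y + 19; vanishes at y ∈ {-1}. (2, -1): f_x = 75 ≠ 0.
  x = 3: f_y(3, y) = -3*y**2 + 20*y + 23; vanishes at y ∈ {-1}. (3, -1): f_x = 108 ≠ 0.
  x = 4: f_y(4, y) = -3*y**2 + 24*y + 27; vanishes at y ∈ {-1}. (4, -1): f_x = 147 ≠ 0.
Only singular point on the grid: (-3, -1).
Classify: substitute x = -3 + u, y = -1 + v and expand: f = u**3 + 2*u*v**2 - v**3 + v**2.
No constant or linear terms (consistent with a singular point). Quadratic part: v**2. Cubic part: u**3 + 2*u*v**2 - v**3.
The quadratic part v**2 is a perfect square, so there is a single (double) tangent line v = 0, i.e. y = -1. Restricting the cubic part to that line (v = 0) leaves u**3 ≠ 0, so f is not divisible by v and the branch is v² ≈ -u**3 to lowest order — this is a cusp.
Classification: cusp.


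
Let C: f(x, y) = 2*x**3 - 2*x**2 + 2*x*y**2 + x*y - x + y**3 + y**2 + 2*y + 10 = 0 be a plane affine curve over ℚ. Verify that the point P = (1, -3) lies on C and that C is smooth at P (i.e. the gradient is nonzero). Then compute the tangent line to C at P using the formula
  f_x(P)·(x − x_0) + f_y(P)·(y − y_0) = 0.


Tangent line at P: 16*x + 12*y + 20 = 0.

Step 1: f(1, -3) = 0, so P lies on C.
Step 2: partial derivatives
  f_x(x, y) = 6*x**2 - 4*x + 2*y**2 + y - 1, f_y(x, y) = 4*x*y + x + 3*y**2 + 2*y + 2.
  f_x(P) = 16, f_y(P) = 12 (gradient nonzero, so P is smooth).
Step 3: tangent line at P: 16·(x − 1) + 12·(y − -3) = 0.
Expanding: 16*x + 12*y + 20 = 0.


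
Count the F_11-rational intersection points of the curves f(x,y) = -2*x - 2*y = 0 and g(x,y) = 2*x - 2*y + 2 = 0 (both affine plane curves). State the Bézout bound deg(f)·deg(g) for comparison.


Common zeros: {(5, 6)}; count = 1; Bézout bound = 1.

deg(f) = 1, deg(g) = 1, so Bézout bound = 1.
Scan x ∈ F_11. For each x, list the y ∈ F_11 with f(x, y) ≡ 0 and those with g(x, y) ≡ 0 (mod 11); the common zeros in that column are the intersection.
  x = 0: f ≡ 0 at y ∈ {0}; g ≡ 0 at y ∈ {1}; common: ∅.
  x = 1: f ≡ 0 at y ∈ {10}; g ≡ 0 at y ∈ {2}; common: ∅.
  x = 2: f ≡ 0 at y ∈ {9}; g ≡ 0 at y ∈ {3}; common: ∅.
  x = 3: f ≡ 0 at y ∈ {8}; g ≡ 0 at y ∈ {4}; common: ∅.
  x = 4: f ≡ 0 at y ∈ {7}; g ≡ 0 at y ∈ {5}; common: ∅.
  x = 5: f ≡ 0 at y ∈ {6}; g ≡ 0 at y ∈ {6}; common: {6}.
  x = 6: f ≡ 0 at y ∈ {5}; g ≡ 0 at y ∈ {7}; common: ∅.
  x = 7: f ≡ 0 at y ∈ {4}; g ≡ 0 at y ∈ {8}; common: ∅.
  x = 8: f ≡ 0 at y ∈ {3}; g ≡ 0 at y ∈ {9}; common: ∅.
  x = 9: f ≡ 0 at y ∈ {2}; g ≡ 0 at y ∈ {10}; common: ∅.
  x = 10: f ≡ 0 at y ∈ {1}; g ≡ 0 at y ∈ {0}; common: ∅.
Collecting: common zeros = {(5, 6)}, so the count is 1.
Comparison with the Bézout bound: 1 ≤ 1 = deg(f)·deg(g), as expected for curves with no common component (the bound is attained).


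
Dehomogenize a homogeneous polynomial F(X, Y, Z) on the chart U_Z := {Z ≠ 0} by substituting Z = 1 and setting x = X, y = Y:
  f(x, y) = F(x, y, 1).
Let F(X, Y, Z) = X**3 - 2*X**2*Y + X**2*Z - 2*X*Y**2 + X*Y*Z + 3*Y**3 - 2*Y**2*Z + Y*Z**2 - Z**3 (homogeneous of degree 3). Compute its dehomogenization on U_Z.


f(x, y) = x**3 - 2*x**2*y + x**2 - 2*x*y**2 + x*y + 3*y**3 - 2*y**2 + y - 1

On U_Z we set Z = 1. Each monomial c·X^i·Y^j·Z^k in F becomes c·x^i·y^j·1^k = c·x^i·y^j.
Substituting Z = 1: F(X, Y, 1) = x**3 - 2*x**2*y + x**2 - 2*x*y**2 + x*y + 3*y**3 - 2*y**2 + y - 1.
Note: deg(f) ≤ deg(F) = 3; strict inequality happens when F is divisible by Z (lost terms).


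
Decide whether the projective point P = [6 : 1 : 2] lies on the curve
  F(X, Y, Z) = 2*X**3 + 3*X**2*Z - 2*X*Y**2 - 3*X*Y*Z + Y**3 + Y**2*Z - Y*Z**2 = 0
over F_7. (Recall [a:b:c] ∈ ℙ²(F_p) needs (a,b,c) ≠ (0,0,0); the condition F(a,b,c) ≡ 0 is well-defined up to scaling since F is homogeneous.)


F(6,1,2) ≡ 4 (mod 7); P is NOT on the curve.

Evaluate F(6, 1, 2) term-by-term (mod 7).
  2*X**3 ↦ 2·216·1·1 = 432
  3*X**2*Z ↦ 3·36·1·2 = 216
  -2*X*Y**2 ↦ -2·6·1·1 = -12
  -3*X*Y*Z ↦ -3·6·1·2 = -36
  Y**3 ↦ 1·1·1·1 = 1
  Y**2*Z ↦ 1·1·1·2 = 2
  -Y*Z**2 ↦ -1·1·1·4 = -4
Sum: F(6, 1, 2) = (432) + (216) + (-12) + (-36) + (1) + (2) + (-4) = 599.
Reducing mod 7: 599 ≡ 4 (mod 7).
Since F(a, b, c) ≡ 4 ≠ 0 (mod 7), P does NOT lie on the curve.


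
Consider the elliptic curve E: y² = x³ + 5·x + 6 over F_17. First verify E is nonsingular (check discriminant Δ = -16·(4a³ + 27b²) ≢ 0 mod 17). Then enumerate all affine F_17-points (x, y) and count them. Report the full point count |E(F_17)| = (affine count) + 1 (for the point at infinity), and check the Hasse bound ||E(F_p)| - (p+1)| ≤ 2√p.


Affine points = {(9, 7), (9, 10), (10, 6), (10, 11), (11, 7), (11, 10), (12, 3), (12, 14), (14, 7), (14, 10), (16, 0)}; affine count = 11; |E(F_17)| = 12.

Discriminant check: Δ ∝ 4a³ + 27b² = 4·5³ + 27·6² = 4·125 + 27·36 ≡ 10 (mod 17). Nonzero ⇒ E is nonsingular.
For each x ∈ F_17, compute rhs = x³ + 5·x + 6 mod 17, then count y ∈ F_17 with y² ≡ rhs.
  x = 0: rhs = 6, matching y values: none (0 points).
  x = 1: rhs = 12, matching y values: none (0 points).
  x = 2: rhs = 7, matching y values: none (0 points).
  x = 3: rhs = 14, matching y values: none (0 points).
  x = 4: rhs = 5, matching y values: none (0 points).
  x = 5: rhs = 3, matching y values: none (0 points).
  x = 6: rhs = 14, matching y values: none (0 points).
  x = 7: rhs = 10, matching y values: none (0 points).
  x = 8: rhs = 14, matching y values: none (0 points).
  x = 9: rhs = 15, matching y values: 7, 10 (2 points).
  x = 10: rhs = 2, matching y values: 6, 11 (2 points).
  x = 11: rhs = 15, matching y values: 7, 10 (2 points).
  x = 12: rhs = 9, matching y values: 3, 14 (2 points).
  x = 13: rhs = 7, matching y values: none (0 points).
  x = 14: rhs = 15, matching y values: 7, 10 (2 points).
  x = 15: rhs = 5, matching y values: none (0 points).
  x = 16: rhs = 0, matching y values: 0 (1 points).
Total affine count: 11.
Full point count |E(F_17)| = 11 + 1 = 12.
Hasse bound: |12 − (17+1)| = |-6| = 6 ≤ 2√17 ≈ 8.2462 ✓.


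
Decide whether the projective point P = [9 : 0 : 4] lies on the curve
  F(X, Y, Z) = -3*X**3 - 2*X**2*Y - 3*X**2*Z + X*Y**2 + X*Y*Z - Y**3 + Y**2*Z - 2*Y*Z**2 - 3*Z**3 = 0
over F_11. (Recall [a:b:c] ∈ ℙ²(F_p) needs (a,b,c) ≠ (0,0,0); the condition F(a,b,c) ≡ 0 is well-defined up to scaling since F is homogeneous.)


F(9,0,4) ≡ 4 (mod 11); P is NOT on the curve.

Evaluate F(9, 0, 4) term-by-term (mod 11).
  -3*X**3 ↦ -3·729·1·1 = -2187
  -2*X**2*Y ↦ -2·81·0·1 = 0
  -3*X**2*Z ↦ -3·81·1·4 = -972
  X*Y**2 ↦ 1·9·0·1 = 0
  X*Y*Z ↦ 1·9·0·4 = 0
  -Y**3 ↦ -1·1·0·1 = 0
  Y**2*Z ↦ 1·1·0·4 = 0
  -2*Y*Z**2 ↦ -2·1·0·16 = 0
  -3*Z**3 ↦ -3·1·1·64 = -192
Sum: F(9, 0, 4) = (-2187) + (0) + (-972) + (0) + (0) + (0) + (0) + (0) + (-192) = -3351.
Reducing mod 11: -3351 ≡ 4 (mod 11).
Since F(a, b, c) ≡ 4 ≠ 0 (mod 11), P does NOT lie on the curve.


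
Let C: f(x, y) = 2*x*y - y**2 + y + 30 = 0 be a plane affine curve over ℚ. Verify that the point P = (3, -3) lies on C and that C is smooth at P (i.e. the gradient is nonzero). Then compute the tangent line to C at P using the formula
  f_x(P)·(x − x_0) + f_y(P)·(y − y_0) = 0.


Tangent line at P: -6*x + 13*y + 57 = 0.

Step 1: f(3, -3) = 0, so P lies on C.
Step 2: partial derivatives
  f_x(x, y) = 2*y, f_y(x, y) = 2*x - 2*y + 1.
  f_x(P) = -6, f_y(P) = 13 (gradient nonzero, so P is smooth).
Step 3: tangent line at P: -6·(x − 3) + 13·(y − -3) = 0.
Expanding: -6*x + 13*y + 57 = 0.


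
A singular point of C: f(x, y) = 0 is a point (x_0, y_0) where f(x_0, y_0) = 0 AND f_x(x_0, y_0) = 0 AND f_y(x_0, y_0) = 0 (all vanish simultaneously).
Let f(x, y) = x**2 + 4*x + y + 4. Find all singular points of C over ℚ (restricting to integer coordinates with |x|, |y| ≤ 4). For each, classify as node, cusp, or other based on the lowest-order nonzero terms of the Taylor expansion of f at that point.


No singular points in the scanned grid; C is smooth there.

Compute partial derivatives:
  f_x = 2*x + 4.
  f_y = 1.
f_y = 1 is a nonzero constant, so f_y never vanishes: no point (x, y) can satisfy f = f_x = f_y = 0. In particular no (x, y) ∈ {−4, ..., 4}² is singular; the curve is smooth.


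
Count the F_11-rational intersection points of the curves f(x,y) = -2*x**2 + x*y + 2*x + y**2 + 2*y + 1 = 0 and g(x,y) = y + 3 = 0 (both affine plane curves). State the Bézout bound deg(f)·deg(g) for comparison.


Common zeros: {(8, 8)}; count = 1; Bézout bound = 2.

deg(f) = 2, deg(g) = 1, so Bézout bound = 2.
Scan x ∈ F_11. For each x, list the y ∈ F_11 with f(x, y) ≡ 0 and those with g(x, y) ≡ 0 (mod 11); the common zeros in that column are the intersection.
  x = 0: f ≡ 0 at y ∈ {10}; g ≡ 0 at y ∈ {8}; common: ∅.
  x = 1: f ≡ 0 at y ∈ {2, 6}; g ≡ 0 at y ∈ {8}; common: ∅.
  x = 2: f ≡ 0 at y ∈ ∅; g ≡ 0 at y ∈ {8}; common: ∅.
  x = 3: f ≡ 0 at y ∈ {0, 6}; g ≡ 0 at y ∈ {8}; common: ∅.
  x = 4: f ≡ 0 at y ∈ ∅; g ≡ 0 at y ∈ {8}; common: ∅.
  x = 5: f ≡ 0 at y ∈ ∅; g ≡ 0 at y ∈ {8}; common: ∅.
  x = 6: f ≡ 0 at y ∈ {4, 10}; g ≡ 0 at y ∈ {8}; common: ∅.
  x = 7: f ≡ 0 at y ∈ ∅; g ≡ 0 at y ∈ {8}; common: ∅.
  x = 8: f ≡ 0 at y ∈ {4, 8}; g ≡ 0 at y ∈ {8}; common: {8}.
  x = 9: f ≡ 0 at y ∈ {0}; g ≡ 0 at y ∈ {8}; common: ∅.
  x = 10: f ≡ 0 at y ∈ ∅; g ≡ 0 at y ∈ {8}; common: ∅.
Collecting: common zeros = {(8, 8)}, so the count is 1.
Comparison with the Bézout bound: 1 ≤ 2 = deg(f)·deg(g), as expected for curves with no common component (the affine F_11-count falls short of the bound because intersections may lie at infinity, over extension fields, or carry multiplicity).


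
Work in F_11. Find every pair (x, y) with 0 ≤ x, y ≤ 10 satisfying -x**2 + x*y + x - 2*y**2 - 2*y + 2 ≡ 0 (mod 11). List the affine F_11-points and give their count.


Affine F_11-points: {(0, 3), (0, 7), (2, 0), (4, 3), (4, 9), (6, 4), (6, 9), (8, 7), (10, 0), (10, 4)}; count = 10.

For each of the 121 pairs (x, y) ∈ F_11², evaluate f(x, y) mod 11. Record the zeros.
  x = 0: [0↦2, 1↦9, 2↦1, 3↦0, 4↦6, 5↦8, 6↦6, 7↦0, 8↦1, 9↦9, 10↦2]  zeros at y ∈ {3, 7}
  x = 1: [0↦2, 1↦10, 2↦3, 3↦3, 4↦10, 5↦2, 6↦1, 7↦7, 8↦9, 9↦7, 10↦1]  zeros at y ∈ ∅
  x = 2: [0↦0, 1↦9, 2↦3, 3↦4, 4↦1, 5↦5, 6↦5, 7↦1, 8↦4, 9↦3, 10↦9]  zeros at y ∈ {0}
  x = 3: [0↦7, 1↦6, 2↦1, 3↦3, 4↦1, 5↦6, 6↦7, 7↦4, 8↦8, 9↦8, 10↦4]  zeros at y ∈ ∅
  x = 4: [0↦1, 1↦1, 2↦8, 3↦0, 4↦10, 5↦5, 6↦7, 7↦5, 8↦10, 9↦0, 10↦8]  zeros at y ∈ {3, 9}
  x = 5: [0↦4, 1↦5, 2↦2, 3↦6, 4↦6, 5↦2, 6↦5, 7↦4, 8↦10, 9↦1, 10↦10]  zeros at y ∈ ∅
  x = 6: [0↦5, 1↦7, 2↦5, 3↦10, 4↦0, 5↦8, 6↦1, 7↦1, 8↦8, 9↦0, 10↦10]  zeros at y ∈ {4, 9}
  x = 7: [0↦4, 1↦7, 2↦6, 3↦1, 4↦3, 5↦1, 6↦6, 7↦7, 8↦4, 9↦8, 10↦8]  zeros at y ∈ ∅
  x = 8: [0↦1, 1↦5, 2↦5, 3↦1, 4↦4, 5↦3, 6↦9, 7↦0, 8↦9, 9↦3, 10↦4]  zeros at y ∈ {7}
  x = 9: [0↦7, 1↦1, 2↦2, 3↦10, 4↦3, 5↦3, 6↦10, 7↦2, 8↦1, 9↦7, 10↦9]  zeros at y ∈ ∅
  x = 10: [0↦0, 1↦6, 2↦8, 3↦6, 4↦0, 5↦1, 6↦9, 7↦2, 8↦2, 9↦9, 10↦1]  zeros at y ∈ {0, 4}
Collecting zeros: affine points = {(0, 3), (0, 7), (2, 0), (4, 3), (4, 9), (6, 4), (6, 9), (8, 7), (10, 0), (10, 4)}.
Total count |C(F_11)_aff| = 10.


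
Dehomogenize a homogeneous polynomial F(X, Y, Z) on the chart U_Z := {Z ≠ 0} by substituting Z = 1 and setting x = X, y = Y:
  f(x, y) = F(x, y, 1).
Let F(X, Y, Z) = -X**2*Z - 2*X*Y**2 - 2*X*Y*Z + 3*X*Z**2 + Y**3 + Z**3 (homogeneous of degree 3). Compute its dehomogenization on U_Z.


f(x, y) = -x**2 - 2*x*y**2 - 2*x*y + 3*x + y**3 + 1

On U_Z we set Z = 1. Each monomial c·X^i·Y^j·Z^k in F becomes c·x^i·y^j·1^k = c·x^i·y^j.
Substituting Z = 1: F(X, Y, 1) = -x**2 - 2*x*y**2 - 2*x*y + 3*x + y**3 + 1.
Note: deg(f) ≤ deg(F) = 3; strict inequality happens when F is divisible by Z (lost terms).


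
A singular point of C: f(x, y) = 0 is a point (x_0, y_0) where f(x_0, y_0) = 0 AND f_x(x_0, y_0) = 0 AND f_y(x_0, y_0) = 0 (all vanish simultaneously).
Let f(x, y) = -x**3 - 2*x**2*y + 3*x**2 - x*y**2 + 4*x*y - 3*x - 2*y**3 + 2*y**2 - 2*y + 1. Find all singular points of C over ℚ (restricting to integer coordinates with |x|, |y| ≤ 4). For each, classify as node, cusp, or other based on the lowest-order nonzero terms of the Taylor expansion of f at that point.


Singular points: {(1, 0)}; classification: cusp.

Compute partial derivatives:
  f_x = -3*x**2 - 4*x*y + 6*x - y**2 + 4*y - 3.
  f_y = -2*x**2 - 2*x*y + 4*x - 6*y**2 + 4*y - 2.
Scan x_0 ∈ {−4, ..., 4}. For each x_0, f_y(x_0, y) is a polynomial in y; find its integer roots y ∈ {−4, ..., 4}, then test f_x and f at those candidates.
  x = -4: f_y(-4, y) = -6*y**2 + 12*y - 50; no integer root y with |y| ≤ 4.
  x = -3: f_y(-3, y) = -6*y**2 + 10*y - 32; no integer root y with |y| ≤ 4.
  x = -2: f_y(-2, y) = -6*y**2 + 8*y - 18; no integer root y with |y| ≤ 4.
  x = -1: f_y(-1, y) = -6*y**2 + 6*y - 8; no integer root y with |y| ≤ 4.
  x = 0: f_y(0, y) = -6*y**2 + 4*y - 2; no integer root y with |y| ≤ 4.
  x = 1: f_y(1, y) = -6*y**2 + 2*y; vanishes at y ∈ {0}. (1, 0): f_x = 0, f = 0 — SINGULAR.
  x = 2: f_y(2, y) = -6*y**2 - 2; no integer root y with |y| ≤ 4.
  x = 3: f_y(3, y) = -6*y**2 - 2*y - 8; no integer root y with |y| ≤ 4.
  x = 4: f_y(4, y) = -6*y**2 - 4*y - 18; no integer root y with |y| ≤ 4.
Only singular point on the grid: (1, 0).
Classify: substitute x = 1 + u, y = 0 + v and expand: f = -u**3 - 2*u**2*v - u*v**2 - 2*v**3 + v**2.
No constant or linear terms (consistent with a singular point). Quadratic part: v**2. Cubic part: -u**3 - 2*u**2*v - u*v**2 - 2*v**3.
The quadratic part v**2 is a perfect square, so there is a single (double) tangent line v = 0, i.e. y = 0. Restricting the cubic part to that line (v = 0) leaves -u**3 ≠ 0, so f is not divisible by v and the branch is v² ≈ u**3 to lowest order — this is a cusp.
Classification: cusp.
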